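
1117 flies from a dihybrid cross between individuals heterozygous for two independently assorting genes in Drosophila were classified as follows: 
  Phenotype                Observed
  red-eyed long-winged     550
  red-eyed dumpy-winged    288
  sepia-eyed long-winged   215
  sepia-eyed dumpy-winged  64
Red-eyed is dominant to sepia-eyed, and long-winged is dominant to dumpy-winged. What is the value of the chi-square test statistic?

39.862

A dihybrid F₂ with independent assortment and complete dominance at both loci gives a 9:3:3:1 phenotypic ratio.
Expected counts for N = 1117 under a 9:3:3:1 ratio (total parts = 16):
  red-eyed long-winged: 1117 × 9/16 = 628.3125
  red-eyed dumpy-winged: 1117 × 3/16 = 209.4375
  sepia-eyed long-winged: 1117 × 3/16 = 209.4375
  sepia-eyed dumpy-winged: 1117 × 1/16 = 69.8125
χ² = Σ (O − E)² / E
  red-eyed long-winged: (550 − 628.3125)² / 628.3125 = 9.7608
  red-eyed dumpy-winged: (288 − 209.4375)² / 209.4375 = 29.4697
  sepia-eyed long-winged: (215 − 209.4375)² / 209.4375 = 0.1477
  sepia-eyed dumpy-winged: (64 − 69.8125)² / 69.8125 = 0.4839
χ² = 9.7608 + 29.4697 + 0.1477 + 0.4839 = 39.8621 ≈ 39.862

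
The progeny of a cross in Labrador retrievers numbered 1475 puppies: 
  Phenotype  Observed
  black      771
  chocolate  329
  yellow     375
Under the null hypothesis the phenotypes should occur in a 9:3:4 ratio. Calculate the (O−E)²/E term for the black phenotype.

Expected counts for N = 1475 under a 9:3:4 ratio (total parts = 16):
  black: 1475 × 9/16 = 829.6875
  chocolate: 1475 × 3/16 = 276.5625
  yellow: 1475 × 4/16 = 368.75
Contribution of black: (771 − 829.6875)² / 829.6875 = 4.1512

4.151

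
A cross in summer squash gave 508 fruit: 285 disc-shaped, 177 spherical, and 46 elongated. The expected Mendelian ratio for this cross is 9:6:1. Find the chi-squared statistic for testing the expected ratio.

7.354

Total ratio parts = 16. Expected numbers out of 508:
  disc-shaped: 508 × 9/16 = 285.75
  spherical: 508 × 6/16 = 190.5
  elongated: 508 × 1/16 = 31.75
χ² = Σ (O − E)² / E
  disc-shaped: (285 − 285.75)² / 285.75 = 0.0020
  spherical: (177 − 190.5)² / 190.5 = 0.9567
  elongated: (46 − 31.75)² / 31.75 = 6.3957
χ² = 0.0020 + 0.9567 + 6.3957 = 7.3544 ≈ 7.354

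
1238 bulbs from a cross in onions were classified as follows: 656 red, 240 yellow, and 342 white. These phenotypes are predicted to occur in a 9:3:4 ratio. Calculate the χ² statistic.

6.021

Expected counts for N = 1238 under a 9:3:4 ratio (total parts = 16):
  red: 1238 × 9/16 = 696.375
  yellow: 1238 × 3/16 = 232.125
  white: 1238 × 4/16 = 309.5
χ² = Σ (O − E)² / E
  red: (656 − 696.375)² / 696.375 = 2.3409
  yellow: (240 − 232.125)² / 232.125 = 0.2672
  white: (342 − 309.5)² / 309.5 = 3.4128
χ² = 2.3409 + 0.2672 + 3.4128 = 6.0209 ≈ 6.021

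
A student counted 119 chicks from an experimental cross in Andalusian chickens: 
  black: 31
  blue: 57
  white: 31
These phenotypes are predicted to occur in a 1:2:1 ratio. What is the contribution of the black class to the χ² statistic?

The 1:2:1 ratio has 4 parts, so with N = 119 the expected counts are:
  black: 119 × 1/4 = 29.75
  blue: 119 × 2/4 = 59.5
  white: 119 × 1/4 = 29.75
Contribution of black: (31 − 29.75)² / 29.75 = 0.0525

0.053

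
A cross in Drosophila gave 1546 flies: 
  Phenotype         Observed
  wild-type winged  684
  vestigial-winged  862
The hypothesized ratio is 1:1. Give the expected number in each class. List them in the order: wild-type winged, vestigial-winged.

The 1:1 ratio has 2 parts, so with N = 1546 the expected counts are:
  wild-type winged: 1546 × 1/2 = 773
  vestigial-winged: 1546 × 1/2 = 773

773, 773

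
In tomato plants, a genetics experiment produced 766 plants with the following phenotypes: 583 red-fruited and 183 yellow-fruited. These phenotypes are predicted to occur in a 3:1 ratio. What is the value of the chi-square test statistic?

0.503

Total ratio parts = 4. Expected numbers out of 766:
  red-fruited: 766 × 3/4 = 574.5
  yellow-fruited: 766 × 1/4 = 191.5
χ² = Σ (O − E)² / E
  red-fruited: (583 − 574.5)² / 574.5 = 0.1258
  yellow-fruited: (183 − 191.5)² / 191.5 = 0.3773
χ² = 0.1258 + 0.3773 = 0.5031 ≈ 0.503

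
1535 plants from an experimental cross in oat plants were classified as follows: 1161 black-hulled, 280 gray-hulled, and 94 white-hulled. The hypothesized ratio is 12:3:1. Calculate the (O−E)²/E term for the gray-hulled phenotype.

Expected counts for N = 1535 under a 12:3:1 ratio (total parts = 16):
  black-hulled: 1535 × 12/16 = 1151.25
  gray-hulled: 1535 × 3/16 = 287.8125
  white-hulled: 1535 × 1/16 = 95.9375
Contribution of gray-hulled: (280 − 287.8125)² / 287.8125 = 0.2121

0.212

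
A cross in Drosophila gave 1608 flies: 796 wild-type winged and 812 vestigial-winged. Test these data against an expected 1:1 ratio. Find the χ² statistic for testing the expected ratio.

0.159

Under the 1:1 hypothesis (Σ ratio = 2, N = 1608):
  wild-type winged: 1608 × 1/2 = 804
  vestigial-winged: 1608 × 1/2 = 804
χ² = Σ (O − E)² / E
  wild-type winged: (796 − 804)² / 804 = 0.0796
  vestigial-winged: (812 − 804)² / 804 = 0.0796
χ² = 0.0796 + 0.0796 = 0.1592 ≈ 0.159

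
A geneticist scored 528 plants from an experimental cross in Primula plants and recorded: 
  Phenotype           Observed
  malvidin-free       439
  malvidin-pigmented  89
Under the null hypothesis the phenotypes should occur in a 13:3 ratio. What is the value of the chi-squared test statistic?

1.243

Total ratio parts = 16. Expected numbers out of 528:
  malvidin-free: 528 × 13/16 = 429
  malvidin-pigmented: 528 × 3/16 = 99
χ² = Σ (O − E)² / E
  malvidin-free: (439 − 429)² / 429 = 0.2331
  malvidin-pigmented: (89 − 99)² / 99 = 1.0101
χ² = 0.2331 + 1.0101 = 1.2432 ≈ 1.243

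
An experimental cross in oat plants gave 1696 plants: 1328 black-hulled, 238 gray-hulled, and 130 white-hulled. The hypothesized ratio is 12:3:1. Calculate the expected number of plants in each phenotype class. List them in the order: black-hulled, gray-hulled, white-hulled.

Under the 12:3:1 hypothesis (Σ ratio = 16, N = 1696):
  black-hulled: 1696 × 12/16 = 1272
  gray-hulled: 1696 × 3/16 = 318
  white-hulled: 1696 × 1/16 = 106

1272, 318, 106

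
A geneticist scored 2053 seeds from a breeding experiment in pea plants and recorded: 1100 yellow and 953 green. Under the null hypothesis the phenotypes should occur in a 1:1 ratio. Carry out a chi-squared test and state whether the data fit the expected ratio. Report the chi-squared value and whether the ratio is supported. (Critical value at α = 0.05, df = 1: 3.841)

10.526; not consistent

Total ratio parts = 2. Expected numbers out of 2053:
  yellow: 2053 × 1/2 = 1026.5
  green: 2053 × 1/2 = 1026.5
χ² = Σ (O − E)² / E
  yellow: (1100 − 1026.5)² / 1026.5 = 5.2628
  green: (953 − 1026.5)² / 1026.5 = 5.2628
χ² = 5.2628 + 5.2628 = 10.5256 ≈ 10.526
Degrees of freedom = 2 − 1 = 1; critical value at α = 0.05 is 3.841.
Since 10.526 > 3.841, we reject the null hypothesis — the data do not fit the 1:1 ratio.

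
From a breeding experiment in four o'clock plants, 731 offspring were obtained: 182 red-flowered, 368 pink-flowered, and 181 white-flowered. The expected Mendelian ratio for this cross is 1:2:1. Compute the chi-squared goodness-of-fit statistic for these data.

Total ratio parts = 4. Expected numbers out of 731:
  red-flowered: 731 × 1/4 = 182.75
  pink-flowered: 731 × 2/4 = 365.5
  white-flowered: 731 × 1/4 = 182.75
χ² = Σ (O − E)² / E
  red-flowered: (182 − 182.75)² / 182.75 = 0.0031
  pink-flowered: (368 − 365.5)² / 365.5 = 0.0171
  white-flowered: (181 − 182.75)² / 182.75 = 0.0168
χ² = 0.0031 + 0.0171 + 0.0168 = 0.037

0.037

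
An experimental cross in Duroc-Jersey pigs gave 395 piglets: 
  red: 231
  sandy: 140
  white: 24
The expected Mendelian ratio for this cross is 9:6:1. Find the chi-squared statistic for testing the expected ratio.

0.814

Under the 9:6:1 hypothesis (Σ ratio = 16, N = 395):
  red: 395 × 9/16 = 222.1875
  sandy: 395 × 6/16 = 148.125
  white: 395 × 1/16 = 24.6875
χ² = Σ (O − E)² / E
  red: (231 − 222.1875)² / 222.1875 = 0.3495
  sandy: (140 − 148.125)² / 148.125 = 0.4457
  white: (24 − 24.6875)² / 24.6875 = 0.0191
χ² = 0.3495 + 0.4457 + 0.0191 = 0.8143 ≈ 0.814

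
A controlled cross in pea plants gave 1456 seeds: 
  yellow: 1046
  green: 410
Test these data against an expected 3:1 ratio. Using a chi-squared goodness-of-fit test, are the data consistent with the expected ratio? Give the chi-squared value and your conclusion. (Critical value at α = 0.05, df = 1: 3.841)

Total ratio parts = 4. Expected numbers out of 1456:
  yellow: 1456 × 3/4 = 1092
  green: 1456 × 1/4 = 364
χ² = Σ (O − E)² / E
  yellow: (1046 − 1092)² / 1092 = 1.9377
  green: (410 − 364)² / 364 = 5.8132
χ² = 1.9377 + 5.8132 = 7.7509 ≈ 7.751
Degrees of freedom = 2 − 1 = 1; critical value at α = 0.05 is 3.841.
Since 7.751 > 3.841, we reject the null hypothesis — the data do not fit the 3:1 ratio.

7.751; not consistent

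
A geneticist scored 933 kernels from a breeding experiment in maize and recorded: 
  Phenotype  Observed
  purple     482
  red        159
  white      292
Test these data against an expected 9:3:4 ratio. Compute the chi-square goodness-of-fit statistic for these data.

19.742

Under the 9:3:4 hypothesis (Σ ratio = 16, N = 933):
  purple: 933 × 9/16 = 524.8125
  red: 933 × 3/16 = 174.9375
  white: 933 × 4/16 = 233.25
χ² = Σ (O − E)² / E
  purple: (482 − 524.8125)² / 524.8125 = 3.4925
  red: (159 − 174.9375)² / 174.9375 = 1.4520
  white: (292 − 233.25)² / 233.25 = 14.7977
χ² = 3.4925 + 1.4520 + 14.7977 = 19.7422 ≈ 19.742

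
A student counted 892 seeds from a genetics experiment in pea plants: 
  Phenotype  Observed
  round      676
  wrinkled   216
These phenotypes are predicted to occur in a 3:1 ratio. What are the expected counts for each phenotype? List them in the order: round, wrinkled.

Under the 3:1 hypothesis (Σ ratio = 4, N = 892):
  round: 892 × 3/4 = 669
  wrinkled: 892 × 1/4 = 223

669, 223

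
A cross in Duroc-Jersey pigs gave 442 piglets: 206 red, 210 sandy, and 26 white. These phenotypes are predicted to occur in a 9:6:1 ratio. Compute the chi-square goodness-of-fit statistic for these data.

Total ratio parts = 16. Expected numbers out of 442:
  red: 442 × 9/16 = 248.625
  sandy: 442 × 6/16 = 165.75
  white: 442 × 1/16 = 27.625
χ² = Σ (O − E)² / E
  red: (206 − 248.625)² / 248.625 = 7.3078
  sandy: (210 − 165.75)² / 165.75 = 11.8133
  white: (26 − 27.625)² / 27.625 = 0.0956
χ² = 7.3078 + 11.8133 + 0.0956 = 19.2167 ≈ 19.217

19.217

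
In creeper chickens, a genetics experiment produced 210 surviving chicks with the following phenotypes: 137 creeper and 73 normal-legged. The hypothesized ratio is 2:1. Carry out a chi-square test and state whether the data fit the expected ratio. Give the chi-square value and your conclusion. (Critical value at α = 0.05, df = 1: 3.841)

The 2:1 ratio has 3 parts, so with N = 210 the expected counts are:
  creeper: 210 × 2/3 = 140
  normal-legged: 210 × 1/3 = 70
χ² = Σ (O − E)² / E
  creeper: (137 − 140)² / 140 = 0.0643
  normal-legged: (73 − 70)² / 70 = 0.1286
χ² = 0.0643 + 0.1286 = 0.1929 ≈ 0.193
Degrees of freedom = 2 − 1 = 1; critical value at α = 0.05 is 3.841.
Since 0.193 < 3.841, we fail to reject the null hypothesis — the data are consistent with the 2:1 ratio.

0.193; consistent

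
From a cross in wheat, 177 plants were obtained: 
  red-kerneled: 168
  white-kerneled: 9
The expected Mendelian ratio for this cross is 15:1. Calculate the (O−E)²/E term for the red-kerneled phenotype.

0.026

Under the 15:1 hypothesis (Σ ratio = 16, N = 177):
  red-kerneled: 177 × 15/16 = 165.9375
  white-kerneled: 177 × 1/16 = 11.0625
Contribution of red-kerneled: (168 − 165.9375)² / 165.9375 = 0.0256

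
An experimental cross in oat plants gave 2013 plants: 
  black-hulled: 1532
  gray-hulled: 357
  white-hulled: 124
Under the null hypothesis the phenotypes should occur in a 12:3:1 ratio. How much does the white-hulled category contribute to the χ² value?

Expected counts for N = 2013 under a 12:3:1 ratio (total parts = 16):
  black-hulled: 2013 × 12/16 = 1509.75
  gray-hulled: 2013 × 3/16 = 377.4375
  white-hulled: 2013 × 1/16 = 125.8125
Contribution of white-hulled: (124 − 125.8125)² / 125.8125 = 0.0261

0.026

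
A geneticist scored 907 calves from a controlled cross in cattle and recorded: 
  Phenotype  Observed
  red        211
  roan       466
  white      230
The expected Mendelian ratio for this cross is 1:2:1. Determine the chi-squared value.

The 1:2:1 ratio has 4 parts, so with N = 907 the expected counts are:
  red: 907 × 1/4 = 226.75
  roan: 907 × 2/4 = 453.5
  white: 907 × 1/4 = 226.75
χ² = Σ (O − E)² / E
  red: (211 − 226.75)² / 226.75 = 1.0940
  roan: (466 − 453.5)² / 453.5 = 0.3445
  white: (230 − 226.75)² / 226.75 = 0.0466
χ² = 1.0940 + 0.3445 + 0.0466 = 1.4851 ≈ 1.485

1.485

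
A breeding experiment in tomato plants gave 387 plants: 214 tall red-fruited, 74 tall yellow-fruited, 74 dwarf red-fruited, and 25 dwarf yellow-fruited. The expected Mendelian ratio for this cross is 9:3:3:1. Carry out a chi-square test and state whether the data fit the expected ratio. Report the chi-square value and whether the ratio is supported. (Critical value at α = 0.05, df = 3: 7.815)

The 9:3:3:1 ratio has 16 parts, so with N = 387 the expected counts are:
  tall red-fruited: 387 × 9/16 = 217.6875
  tall yellow-fruited: 387 × 3/16 = 72.5625
  dwarf red-fruited: 387 × 3/16 = 72.5625
  dwarf yellow-fruited: 387 × 1/16 = 24.1875
χ² = Σ (O − E)² / E
  tall red-fruited: (214 − 217.6875)² / 217.6875 = 0.0625
  tall yellow-fruited: (74 − 72.5625)² / 72.5625 = 0.0285
  dwarf red-fruited: (74 − 72.5625)² / 72.5625 = 0.0285
  dwarf yellow-fruited: (25 − 24.1875)² / 24.1875 = 0.0273
χ² = 0.0625 + 0.0285 + 0.0285 + 0.0273 = 0.1468 ≈ 0.147
Degrees of freedom = 4 − 1 = 3; critical value at α = 0.05 is 7.815.
Since 0.147 < 7.815, we fail to reject the null hypothesis — the data are consistent with the 9:3:3:1 ratio.

0.147; consistent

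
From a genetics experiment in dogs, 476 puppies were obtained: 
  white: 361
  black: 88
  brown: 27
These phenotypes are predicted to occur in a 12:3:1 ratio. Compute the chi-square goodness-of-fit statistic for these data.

0.317

Total ratio parts = 16. Expected numbers out of 476:
  white: 476 × 12/16 = 357
  black: 476 × 3/16 = 89.25
  brown: 476 × 1/16 = 29.75
χ² = Σ (O − E)² / E
  white: (361 − 357)² / 357 = 0.0448
  black: (88 − 89.25)² / 89.25 = 0.0175
  brown: (27 − 29.75)² / 29.75 = 0.2542
χ² = 0.0448 + 0.0175 + 0.2542 = 0.3165 ≈ 0.317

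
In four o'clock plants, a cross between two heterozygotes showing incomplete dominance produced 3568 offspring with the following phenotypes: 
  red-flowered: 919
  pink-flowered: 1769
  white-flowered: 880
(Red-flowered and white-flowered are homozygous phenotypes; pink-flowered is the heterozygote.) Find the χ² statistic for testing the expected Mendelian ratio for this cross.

1.105

With incomplete dominance, a heterozygote × heterozygote cross gives a 1:2:1 phenotypic ratio.
Total ratio parts = 4. Expected numbers out of 3568:
  red-flowered: 3568 × 1/4 = 892
  pink-flowered: 3568 × 2/4 = 1784
  white-flowered: 3568 × 1/4 = 892
χ² = Σ (O − E)² / E
  red-flowered: (919 − 892)² / 892 = 0.8173
  pink-flowered: (1769 − 1784)² / 1784 = 0.1261
  white-flowered: (880 − 892)² / 892 = 0.1614
χ² = 0.8173 + 0.1261 + 0.1614 = 1.1048 ≈ 1.105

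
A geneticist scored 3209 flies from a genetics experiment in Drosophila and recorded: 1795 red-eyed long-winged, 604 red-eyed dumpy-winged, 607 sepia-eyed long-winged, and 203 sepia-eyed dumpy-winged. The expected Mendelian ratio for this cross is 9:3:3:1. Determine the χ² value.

0.142

Under the 9:3:3:1 hypothesis (Σ ratio = 16, N = 3209):
  red-eyed long-winged: 3209 × 9/16 = 1805.0625
  red-eyed dumpy-winged: 3209 × 3/16 = 601.6875
  sepia-eyed long-winged: 3209 × 3/16 = 601.6875
  sepia-eyed dumpy-winged: 3209 × 1/16 = 200.5625
χ² = Σ (O − E)² / E
  red-eyed long-winged: (1795 − 1805.0625)² / 1805.0625 = 0.0561
  red-eyed dumpy-winged: (604 − 601.6875)² / 601.6875 = 0.0089
  sepia-eyed long-winged: (607 − 601.6875)² / 601.6875 = 0.0469
  sepia-eyed dumpy-winged: (203 − 200.5625)² / 200.5625 = 0.0296
χ² = 0.0561 + 0.0089 + 0.0469 + 0.0296 = 0.1415 ≈ 0.142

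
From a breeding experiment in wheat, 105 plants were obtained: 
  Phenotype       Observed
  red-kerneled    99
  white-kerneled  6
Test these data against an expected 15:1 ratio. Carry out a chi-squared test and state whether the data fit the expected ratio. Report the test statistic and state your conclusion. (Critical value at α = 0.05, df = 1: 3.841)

0.051; consistent

Total ratio parts = 16. Expected numbers out of 105:
  red-kerneled: 105 × 15/16 = 98.4375
  white-kerneled: 105 × 1/16 = 6.5625
χ² = Σ (O − E)² / E
  red-kerneled: (99 − 98.4375)² / 98.4375 = 0.0032
  white-kerneled: (6 − 6.5625)² / 6.5625 = 0.0482
χ² = 0.0032 + 0.0482 = 0.0514 ≈ 0.051
Degrees of freedom = 2 − 1 = 1; critical value at α = 0.05 is 3.841.
Since 0.051 < 3.841, we fail to reject the null hypothesis — the data are consistent with the 15:1 ratio.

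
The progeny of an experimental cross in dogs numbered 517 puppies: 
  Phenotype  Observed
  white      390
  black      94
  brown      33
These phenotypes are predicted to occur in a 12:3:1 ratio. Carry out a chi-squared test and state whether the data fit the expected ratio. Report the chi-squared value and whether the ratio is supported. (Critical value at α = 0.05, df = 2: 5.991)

0.117; consistent

Under the 12:3:1 hypothesis (Σ ratio = 16, N = 517):
  white: 517 × 12/16 = 387.75
  black: 517 × 3/16 = 96.9375
  brown: 517 × 1/16 = 32.3125
χ² = Σ (O − E)² / E
  white: (390 − 387.75)² / 387.75 = 0.0131
  black: (94 − 96.9375)² / 96.9375 = 0.0890
  brown: (33 − 32.3125)² / 32.3125 = 0.0146
χ² = 0.0131 + 0.0890 + 0.0146 = 0.1167 ≈ 0.117
Degrees of freedom = 3 − 1 = 2; critical value at α = 0.05 is 5.991.
Since 0.117 < 5.991, we fail to reject the null hypothesis — the data are consistent with the 12:3:1 ratio.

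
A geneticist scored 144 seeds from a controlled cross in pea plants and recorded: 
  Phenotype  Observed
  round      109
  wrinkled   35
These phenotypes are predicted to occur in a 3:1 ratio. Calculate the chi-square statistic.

0.037

The 3:1 ratio has 4 parts, so with N = 144 the expected counts are:
  round: 144 × 3/4 = 108
  wrinkled: 144 × 1/4 = 36
χ² = Σ (O − E)² / E
  round: (109 − 108)² / 108 = 0.0093
  wrinkled: (35 − 36)² / 36 = 0.0278
χ² = 0.0093 + 0.0278 = 0.0371 ≈ 0.037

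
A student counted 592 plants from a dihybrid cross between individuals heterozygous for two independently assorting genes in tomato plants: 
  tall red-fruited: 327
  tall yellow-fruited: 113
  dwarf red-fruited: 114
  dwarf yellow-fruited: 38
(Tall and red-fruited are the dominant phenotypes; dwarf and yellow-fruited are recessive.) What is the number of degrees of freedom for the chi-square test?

3

A dihybrid F₂ with independent assortment and complete dominance at both loci gives a 9:3:3:1 phenotypic ratio.
A goodness-of-fit test with 4 phenotype classes has df = 4 − 1 = 3.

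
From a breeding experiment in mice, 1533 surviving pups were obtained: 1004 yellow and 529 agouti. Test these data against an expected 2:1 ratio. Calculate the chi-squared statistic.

0.951

Expected counts for N = 1533 under a 2:1 ratio (total parts = 3):
  yellow: 1533 × 2/3 = 1022
  agouti: 1533 × 1/3 = 511
χ² = Σ (O − E)² / E
  yellow: (1004 − 1022)² / 1022 = 0.3170
  agouti: (529 − 511)² / 511 = 0.6341
χ² = 0.3170 + 0.6341 = 0.9511 ≈ 0.951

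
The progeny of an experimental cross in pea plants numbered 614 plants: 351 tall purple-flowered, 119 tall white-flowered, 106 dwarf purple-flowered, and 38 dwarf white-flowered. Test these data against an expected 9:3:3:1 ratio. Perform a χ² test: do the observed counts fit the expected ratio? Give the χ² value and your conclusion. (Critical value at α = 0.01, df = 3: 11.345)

Expected counts for N = 614 under a 9:3:3:1 ratio (total parts = 16):
  tall purple-flowered: 614 × 9/16 = 345.375
  tall white-flowered: 614 × 3/16 = 115.125
  dwarf purple-flowered: 614 × 3/16 = 115.125
  dwarf white-flowered: 614 × 1/16 = 38.375
χ² = Σ (O − E)² / E
  tall purple-flowered: (351 − 345.375)² / 345.375 = 0.0916
  tall white-flowered: (119 − 115.125)² / 115.125 = 0.1304
  dwarf purple-flowered: (106 − 115.125)² / 115.125 = 0.7233
  dwarf white-flowered: (38 − 38.375)² / 38.375 = 0.0037
χ² = 0.0916 + 0.1304 + 0.7233 + 0.0037 = 0.949
Degrees of freedom = 4 − 1 = 3; critical value at α = 0.01 is 11.345.
Since 0.949 < 11.345, we fail to reject the null hypothesis — the data are consistent with the 9:3:3:1 ratio.

0.949; consistent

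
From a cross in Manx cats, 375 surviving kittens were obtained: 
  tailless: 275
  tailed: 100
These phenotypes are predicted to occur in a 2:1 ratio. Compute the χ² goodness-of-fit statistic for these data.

7.500

Under the 2:1 hypothesis (Σ ratio = 3, N = 375):
  tailless: 375 × 2/3 = 250
  tailed: 375 × 1/3 = 125
χ² = Σ (O − E)² / E
  tailless: (275 − 250)² / 250 = 2.5000
  tailed: (100 − 125)² / 125 = 5.0000
χ² = 2.5000 + 5.0000 = 7.500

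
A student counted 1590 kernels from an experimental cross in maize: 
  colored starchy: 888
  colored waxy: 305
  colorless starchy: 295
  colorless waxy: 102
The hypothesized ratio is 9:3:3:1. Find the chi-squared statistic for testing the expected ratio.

Total ratio parts = 16. Expected numbers out of 1590:
  colored starchy: 1590 × 9/16 = 894.375
  colored waxy: 1590 × 3/16 = 298.125
  colorless starchy: 1590 × 3/16 = 298.125
  colorless waxy: 1590 × 1/16 = 99.375
χ² = Σ (O − E)² / E
  colored starchy: (888 − 894.375)² / 894.375 = 0.0454
  colored waxy: (305 − 298.125)² / 298.125 = 0.1585
  colorless starchy: (295 − 298.125)² / 298.125 = 0.0328
  colorless waxy: (102 − 99.375)² / 99.375 = 0.0693
χ² = 0.0454 + 0.1585 + 0.0328 + 0.0693 = 0.306

0.306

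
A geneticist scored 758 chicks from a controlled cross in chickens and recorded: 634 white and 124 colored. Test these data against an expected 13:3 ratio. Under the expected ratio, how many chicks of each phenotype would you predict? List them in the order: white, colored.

615.875, 142.125

Expected counts for N = 758 under a 13:3 ratio (total parts = 16):
  white: 758 × 13/16 = 615.875
  colored: 758 × 3/16 = 142.125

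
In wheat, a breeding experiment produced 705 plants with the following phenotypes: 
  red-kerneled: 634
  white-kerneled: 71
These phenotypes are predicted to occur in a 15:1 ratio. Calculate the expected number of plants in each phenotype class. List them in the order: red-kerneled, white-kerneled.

Total ratio parts = 16. Expected numbers out of 705:
  red-kerneled: 705 × 15/16 = 660.9375
  white-kerneled: 705 × 1/16 = 44.0625

660.9375, 44.0625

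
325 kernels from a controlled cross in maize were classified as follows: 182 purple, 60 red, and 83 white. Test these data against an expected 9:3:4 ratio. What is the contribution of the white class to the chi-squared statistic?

0.038

The 9:3:4 ratio has 16 parts, so with N = 325 the expected counts are:
  purple: 325 × 9/16 = 182.8125
  red: 325 × 3/16 = 60.9375
  white: 325 × 4/16 = 81.25
Contribution of white: (83 − 81.25)² / 81.25 = 0.0377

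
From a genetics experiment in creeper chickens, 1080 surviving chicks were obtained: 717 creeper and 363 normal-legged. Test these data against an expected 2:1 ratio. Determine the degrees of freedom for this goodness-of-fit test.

1

A goodness-of-fit test with 2 phenotype classes has df = 2 − 1 = 1.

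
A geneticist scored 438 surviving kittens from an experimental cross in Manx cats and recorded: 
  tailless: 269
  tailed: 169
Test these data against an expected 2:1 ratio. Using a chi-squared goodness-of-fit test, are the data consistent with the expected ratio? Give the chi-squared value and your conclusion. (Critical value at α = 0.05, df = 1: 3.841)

5.435; not consistent

Under the 2:1 hypothesis (Σ ratio = 3, N = 438):
  tailless: 438 × 2/3 = 292
  tailed: 438 × 1/3 = 146
χ² = Σ (O − E)² / E
  tailless: (269 − 292)² / 292 = 1.8116
  tailed: (169 − 146)² / 146 = 3.6233
χ² = 1.8116 + 3.6233 = 5.4349 ≈ 5.435
Degrees of freedom = 2 − 1 = 1; critical value at α = 0.05 is 3.841.
Since 5.435 > 3.841, we reject the null hypothesis — the data do not fit the 2:1 ratio.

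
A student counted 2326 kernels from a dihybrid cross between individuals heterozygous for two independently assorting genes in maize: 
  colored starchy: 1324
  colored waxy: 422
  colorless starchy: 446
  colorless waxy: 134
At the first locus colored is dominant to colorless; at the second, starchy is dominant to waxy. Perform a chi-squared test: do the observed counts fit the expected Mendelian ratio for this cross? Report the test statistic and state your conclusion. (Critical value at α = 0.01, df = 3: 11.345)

A dihybrid F₂ with independent assortment and complete dominance at both loci gives a 9:3:3:1 phenotypic ratio.
Under the 9:3:3:1 hypothesis (Σ ratio = 16, N = 2326):
  colored starchy: 2326 × 9/16 = 1308.375
  colored waxy: 2326 × 3/16 = 436.125
  colorless starchy: 2326 × 3/16 = 436.125
  colorless waxy: 2326 × 1/16 = 145.375
χ² = Σ (O − E)² / E
  colored starchy: (1324 − 1308.375)² / 1308.375 = 0.1866
  colored waxy: (422 − 436.125)² / 436.125 = 0.4575
  colorless starchy: (446 − 436.125)² / 436.125 = 0.2236
  colorless waxy: (134 − 145.375)² / 145.375 = 0.8900
χ² = 0.1866 + 0.4575 + 0.2236 + 0.8900 = 1.7577 ≈ 1.758
Degrees of freedom = 4 − 1 = 3; critical value at α = 0.01 is 11.345.
Since 1.758 < 11.345, we fail to reject the null hypothesis — the data are consistent with the 9:3:3:1 ratio.

1.758; consistent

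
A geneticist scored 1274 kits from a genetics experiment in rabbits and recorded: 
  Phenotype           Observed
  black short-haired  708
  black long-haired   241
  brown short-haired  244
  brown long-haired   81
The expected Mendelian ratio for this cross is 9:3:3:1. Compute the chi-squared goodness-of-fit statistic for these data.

0.256

Total ratio parts = 16. Expected numbers out of 1274:
  black short-haired: 1274 × 9/16 = 716.625
  black long-haired: 1274 × 3/16 = 238.875
  brown short-haired: 1274 × 3/16 = 238.875
  brown long-haired: 1274 × 1/16 = 79.625
χ² = Σ (O − E)² / E
  black short-haired: (708 − 716.625)² / 716.625 = 0.1038
  black long-haired: (241 − 238.875)² / 238.875 = 0.0189
  brown short-haired: (244 − 238.875)² / 238.875 = 0.1100
  brown long-haired: (81 − 79.625)² / 79.625 = 0.0237
χ² = 0.1038 + 0.0189 + 0.1100 + 0.0237 = 0.2564 ≈ 0.256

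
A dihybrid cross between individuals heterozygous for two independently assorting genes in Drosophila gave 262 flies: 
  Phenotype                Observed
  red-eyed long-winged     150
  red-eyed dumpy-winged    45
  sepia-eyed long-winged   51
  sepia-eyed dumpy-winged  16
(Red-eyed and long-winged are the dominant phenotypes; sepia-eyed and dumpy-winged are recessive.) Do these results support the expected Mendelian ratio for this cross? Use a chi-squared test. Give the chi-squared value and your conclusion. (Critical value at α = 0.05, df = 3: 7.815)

A dihybrid F₂ with independent assortment and complete dominance at both loci gives a 9:3:3:1 phenotypic ratio.
The 9:3:3:1 ratio has 16 parts, so with N = 262 the expected counts are:
  red-eyed long-winged: 262 × 9/16 = 147.375
  red-eyed dumpy-winged: 262 × 3/16 = 49.125
  sepia-eyed long-winged: 262 × 3/16 = 49.125
  sepia-eyed dumpy-winged: 262 × 1/16 = 16.375
χ² = Σ (O − E)² / E
  red-eyed long-winged: (150 − 147.375)² / 147.375 = 0.0468
  red-eyed dumpy-winged: (45 − 49.125)² / 49.125 = 0.3464
  sepia-eyed long-winged: (51 − 49.125)² / 49.125 = 0.0716
  sepia-eyed dumpy-winged: (16 − 16.375)² / 16.375 = 0.0086
χ² = 0.0468 + 0.3464 + 0.0716 + 0.0086 = 0.4734 ≈ 0.473
Degrees of freedom = 4 − 1 = 3; critical value at α = 0.05 is 7.815.
Since 0.473 < 7.815, we fail to reject the null hypothesis — the data are consistent with the 9:3:3:1 ratio.

0.473; consistent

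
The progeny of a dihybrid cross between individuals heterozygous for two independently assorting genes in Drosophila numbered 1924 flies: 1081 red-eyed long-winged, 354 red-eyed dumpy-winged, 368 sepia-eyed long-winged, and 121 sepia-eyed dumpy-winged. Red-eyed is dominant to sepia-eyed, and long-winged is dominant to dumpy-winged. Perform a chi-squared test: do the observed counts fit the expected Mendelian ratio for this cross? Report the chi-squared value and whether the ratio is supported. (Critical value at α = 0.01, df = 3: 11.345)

0.278; consistent

A dihybrid F₂ with independent assortment and complete dominance at both loci gives a 9:3:3:1 phenotypic ratio.
Expected counts for N = 1924 under a 9:3:3:1 ratio (total parts = 16):
  red-eyed long-winged: 1924 × 9/16 = 1082.25
  red-eyed dumpy-winged: 1924 × 3/16 = 360.75
  sepia-eyed long-winged: 1924 × 3/16 = 360.75
  sepia-eyed dumpy-winged: 1924 × 1/16 = 120.25
χ² = Σ (O − E)² / E
  red-eyed long-winged: (1081 − 1082.25)² / 1082.25 = 0.0014
  red-eyed dumpy-winged: (354 − 360.75)² / 360.75 = 0.1263
  sepia-eyed long-winged: (368 − 360.75)² / 360.75 = 0.1457
  sepia-eyed dumpy-winged: (121 − 120.25)² / 120.25 = 0.0047
χ² = 0.0014 + 0.1263 + 0.1457 + 0.0047 = 0.2781 ≈ 0.278
Degrees of freedom = 4 − 1 = 3; critical value at α = 0.01 is 11.345.
Since 0.278 < 11.345, we fail to reject the null hypothesis — the data are consistent with the 9:3:3:1 ratio.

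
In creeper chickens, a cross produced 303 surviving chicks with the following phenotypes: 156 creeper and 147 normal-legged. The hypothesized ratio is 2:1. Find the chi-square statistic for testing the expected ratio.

31.426

Total ratio parts = 3. Expected numbers out of 303:
  creeper: 303 × 2/3 = 202
  normal-legged: 303 × 1/3 = 101
χ² = Σ (O − E)² / E
  creeper: (156 − 202)² / 202 = 10.4752
  normal-legged: (147 − 101)² / 101 = 20.9505
χ² = 10.4752 + 20.9505 = 31.4257 ≈ 31.426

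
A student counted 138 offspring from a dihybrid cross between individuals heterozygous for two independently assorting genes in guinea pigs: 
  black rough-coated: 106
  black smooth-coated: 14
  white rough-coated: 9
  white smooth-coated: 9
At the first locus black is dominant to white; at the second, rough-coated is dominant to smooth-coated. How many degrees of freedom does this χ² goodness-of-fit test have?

A dihybrid F₂ with independent assortment and complete dominance at both loci gives a 9:3:3:1 phenotypic ratio.
A goodness-of-fit test with 4 phenotype classes has df = 4 − 1 = 3.

3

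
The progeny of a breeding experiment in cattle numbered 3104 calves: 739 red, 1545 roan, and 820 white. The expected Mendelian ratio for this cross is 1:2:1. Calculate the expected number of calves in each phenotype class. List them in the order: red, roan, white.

Under the 1:2:1 hypothesis (Σ ratio = 4, N = 3104):
  red: 3104 × 1/4 = 776
  roan: 3104 × 2/4 = 1552
  white: 3104 × 1/4 = 776

776, 1552, 776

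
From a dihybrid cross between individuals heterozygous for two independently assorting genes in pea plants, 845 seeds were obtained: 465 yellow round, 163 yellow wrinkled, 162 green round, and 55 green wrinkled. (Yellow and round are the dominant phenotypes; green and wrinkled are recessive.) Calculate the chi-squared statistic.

A dihybrid F₂ with independent assortment and complete dominance at both loci gives a 9:3:3:1 phenotypic ratio.
The 9:3:3:1 ratio has 16 parts, so with N = 845 the expected counts are:
  yellow round: 845 × 9/16 = 475.3125
  yellow wrinkled: 845 × 3/16 = 158.4375
  green round: 845 × 3/16 = 158.4375
  green wrinkled: 845 × 1/16 = 52.8125
χ² = Σ (O − E)² / E
  yellow round: (465 − 475.3125)² / 475.3125 = 0.2237
  yellow wrinkled: (163 − 158.4375)² / 158.4375 = 0.1314
  green round: (162 − 158.4375)² / 158.4375 = 0.0801
  green wrinkled: (55 − 52.8125)² / 52.8125 = 0.0906
χ² = 0.2237 + 0.1314 + 0.0801 + 0.0906 = 0.5258 ≈ 0.526

0.526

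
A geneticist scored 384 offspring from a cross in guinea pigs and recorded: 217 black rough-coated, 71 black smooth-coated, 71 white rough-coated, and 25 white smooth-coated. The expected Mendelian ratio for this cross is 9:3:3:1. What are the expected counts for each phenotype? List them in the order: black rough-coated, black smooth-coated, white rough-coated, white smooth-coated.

Under the 9:3:3:1 hypothesis (Σ ratio = 16, N = 384):
  black rough-coated: 384 × 9/16 = 216
  black smooth-coated: 384 × 3/16 = 72
  white rough-coated: 384 × 3/16 = 72
  white smooth-coated: 384 × 1/16 = 24

216, 72, 72, 24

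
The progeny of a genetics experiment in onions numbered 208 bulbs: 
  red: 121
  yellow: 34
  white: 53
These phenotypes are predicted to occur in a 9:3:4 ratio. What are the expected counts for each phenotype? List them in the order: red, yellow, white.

117, 39, 52

Under the 9:3:4 hypothesis (Σ ratio = 16, N = 208):
  red: 208 × 9/16 = 117
  yellow: 208 × 3/16 = 39
  white: 208 × 4/16 = 52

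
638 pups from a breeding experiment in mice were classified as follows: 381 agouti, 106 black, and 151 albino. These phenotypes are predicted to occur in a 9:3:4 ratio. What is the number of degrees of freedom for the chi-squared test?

A goodness-of-fit test with 3 phenotype classes has df = 3 − 1 = 2.

2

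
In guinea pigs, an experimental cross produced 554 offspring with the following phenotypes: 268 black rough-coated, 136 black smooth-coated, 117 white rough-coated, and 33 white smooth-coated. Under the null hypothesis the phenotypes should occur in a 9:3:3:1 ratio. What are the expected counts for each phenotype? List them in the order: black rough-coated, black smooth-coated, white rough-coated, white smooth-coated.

Expected counts for N = 554 under a 9:3:3:1 ratio (total parts = 16):
  black rough-coated: 554 × 9/16 = 311.625
  black smooth-coated: 554 × 3/16 = 103.875
  white rough-coated: 554 × 3/16 = 103.875
  white smooth-coated: 554 × 1/16 = 34.625

311.625, 103.875, 103.875, 34.625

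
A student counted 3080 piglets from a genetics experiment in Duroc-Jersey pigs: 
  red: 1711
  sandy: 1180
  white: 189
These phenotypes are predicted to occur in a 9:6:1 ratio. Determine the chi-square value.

0.872

Under the 9:6:1 hypothesis (Σ ratio = 16, N = 3080):
  red: 3080 × 9/16 = 1732.5
  sandy: 3080 × 6/16 = 1155
  white: 3080 × 1/16 = 192.5
χ² = Σ (O − E)² / E
  red: (1711 − 1732.5)² / 1732.5 = 0.2668
  sandy: (1180 − 1155)² / 1155 = 0.5411
  white: (189 − 192.5)² / 192.5 = 0.0636
χ² = 0.2668 + 0.5411 + 0.0636 = 0.8715 ≈ 0.872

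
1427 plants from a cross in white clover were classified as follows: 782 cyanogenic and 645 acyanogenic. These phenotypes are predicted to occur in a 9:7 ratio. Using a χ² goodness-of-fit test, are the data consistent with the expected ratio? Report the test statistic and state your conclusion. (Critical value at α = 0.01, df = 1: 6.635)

1.219; consistent

The 9:7 ratio has 16 parts, so with N = 1427 the expected counts are:
  cyanogenic: 1427 × 9/16 = 802.6875
  acyanogenic: 1427 × 7/16 = 624.3125
χ² = Σ (O − E)² / E
  cyanogenic: (782 − 802.6875)² / 802.6875 = 0.5332
  acyanogenic: (645 − 624.3125)² / 624.3125 = 0.6855
χ² = 0.5332 + 0.6855 = 1.2187 ≈ 1.219
Degrees of freedom = 2 − 1 = 1; critical value at α = 0.01 is 6.635.
Since 1.219 < 6.635, we fail to reject the null hypothesis — the data are consistent with the 9:7 ratio.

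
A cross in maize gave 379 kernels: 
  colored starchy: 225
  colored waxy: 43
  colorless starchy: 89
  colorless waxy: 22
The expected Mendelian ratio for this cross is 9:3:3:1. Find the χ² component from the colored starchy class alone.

The 9:3:3:1 ratio has 16 parts, so with N = 379 the expected counts are:
  colored starchy: 379 × 9/16 = 213.1875
  colored waxy: 379 × 3/16 = 71.0625
  colorless starchy: 379 × 3/16 = 71.0625
  colorless waxy: 379 × 1/16 = 23.6875
Contribution of colored starchy: (225 − 213.1875)² / 213.1875 = 0.6545

0.655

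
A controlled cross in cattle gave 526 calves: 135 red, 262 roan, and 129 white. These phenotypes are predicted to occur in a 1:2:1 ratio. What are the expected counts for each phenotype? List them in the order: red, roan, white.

131.5, 263, 131.5

The 1:2:1 ratio has 4 parts, so with N = 526 the expected counts are:
  red: 526 × 1/4 = 131.5
  roan: 526 × 2/4 = 263
  white: 526 × 1/4 = 131.5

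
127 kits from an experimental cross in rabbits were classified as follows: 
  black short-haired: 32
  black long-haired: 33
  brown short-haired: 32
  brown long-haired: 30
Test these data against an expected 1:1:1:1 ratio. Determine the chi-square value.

Total ratio parts = 4. Expected numbers out of 127:
  black short-haired: 127 × 1/4 = 31.75
  black long-haired: 127 × 1/4 = 31.75
  brown short-haired: 127 × 1/4 = 31.75
  brown long-haired: 127 × 1/4 = 31.75
χ² = Σ (O − E)² / E
  black short-haired: (32 − 31.75)² / 31.75 = 0.0020
  black long-haired: (33 − 31.75)² / 31.75 = 0.0492
  brown short-haired: (32 − 31.75)² / 31.75 = 0.0020
  brown long-haired: (30 − 31.75)² / 31.75 = 0.0965
χ² = 0.0020 + 0.0492 + 0.0020 + 0.0965 = 0.1497 ≈ 0.150

0.150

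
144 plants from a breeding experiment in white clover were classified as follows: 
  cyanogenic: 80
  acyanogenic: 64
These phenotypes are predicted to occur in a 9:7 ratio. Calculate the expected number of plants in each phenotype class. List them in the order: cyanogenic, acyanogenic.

Expected counts for N = 144 under a 9:7 ratio (total parts = 16):
  cyanogenic: 144 × 9/16 = 81
  acyanogenic: 144 × 7/16 = 63

81, 63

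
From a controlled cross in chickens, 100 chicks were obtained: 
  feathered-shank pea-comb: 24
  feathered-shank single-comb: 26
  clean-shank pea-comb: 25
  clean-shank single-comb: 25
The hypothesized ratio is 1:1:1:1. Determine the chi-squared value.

0.080

Total ratio parts = 4. Expected numbers out of 100:
  feathered-shank pea-comb: 100 × 1/4 = 25
  feathered-shank single-comb: 100 × 1/4 = 25
  clean-shank pea-comb: 100 × 1/4 = 25
  clean-shank single-comb: 100 × 1/4 = 25
χ² = Σ (O − E)² / E
  feathered-shank pea-comb: (24 − 25)² / 25 = 0.0400
  feathered-shank single-comb: (26 − 25)² / 25 = 0.0400
  clean-shank pea-comb: (25 − 25)² / 25 = 0.0000
  clean-shank single-comb: (25 − 25)² / 25 = 0.0000
χ² = 0.0400 + 0.0400 + 0.0000 + 0.0000 = 0.080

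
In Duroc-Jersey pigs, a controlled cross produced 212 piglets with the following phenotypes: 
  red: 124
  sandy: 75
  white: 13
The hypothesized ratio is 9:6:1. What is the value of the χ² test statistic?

0.449

Under the 9:6:1 hypothesis (Σ ratio = 16, N = 212):
  red: 212 × 9/16 = 119.25
  sandy: 212 × 6/16 = 79.5
  white: 212 × 1/16 = 13.25
χ² = Σ (O − E)² / E
  red: (124 − 119.25)² / 119.25 = 0.1892
  sandy: (75 − 79.5)² / 79.5 = 0.2547
  white: (13 − 13.25)² / 13.25 = 0.0047
χ² = 0.1892 + 0.2547 + 0.0047 = 0.4486 ≈ 0.449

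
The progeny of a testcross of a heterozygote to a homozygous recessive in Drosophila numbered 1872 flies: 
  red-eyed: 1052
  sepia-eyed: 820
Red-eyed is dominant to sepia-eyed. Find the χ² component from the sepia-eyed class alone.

A testcross of a heterozygote (Aa × aa) gives a 1:1 phenotypic ratio.
Expected counts for N = 1872 under a 1:1 ratio (total parts = 2):
  red-eyed: 1872 × 1/2 = 936
  sepia-eyed: 1872 × 1/2 = 936
Contribution of sepia-eyed: (820 − 936)² / 936 = 14.3761

14.376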